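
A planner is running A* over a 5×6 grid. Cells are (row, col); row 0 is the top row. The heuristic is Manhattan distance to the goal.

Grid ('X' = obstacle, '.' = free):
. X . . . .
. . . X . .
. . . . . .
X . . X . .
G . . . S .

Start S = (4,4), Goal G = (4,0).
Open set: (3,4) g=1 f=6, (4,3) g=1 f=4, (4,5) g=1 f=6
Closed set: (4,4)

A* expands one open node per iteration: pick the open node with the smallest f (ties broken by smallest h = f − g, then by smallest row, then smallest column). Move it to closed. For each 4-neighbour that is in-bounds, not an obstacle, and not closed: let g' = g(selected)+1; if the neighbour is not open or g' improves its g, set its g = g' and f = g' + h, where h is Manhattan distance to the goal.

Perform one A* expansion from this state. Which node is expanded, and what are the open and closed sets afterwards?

expanded=(4,3); open=[(3,4) g=1 f=6, (4,2) g=2 f=4, (4,5) g=1 f=6]; closed=[(4,3), (4,4)]

step 1: expand (4,3) (f=4, h=3) → closed; open now [(3,4) g=1 f=6, (4,2) g=2 f=4, (4,5) g=1 f=6]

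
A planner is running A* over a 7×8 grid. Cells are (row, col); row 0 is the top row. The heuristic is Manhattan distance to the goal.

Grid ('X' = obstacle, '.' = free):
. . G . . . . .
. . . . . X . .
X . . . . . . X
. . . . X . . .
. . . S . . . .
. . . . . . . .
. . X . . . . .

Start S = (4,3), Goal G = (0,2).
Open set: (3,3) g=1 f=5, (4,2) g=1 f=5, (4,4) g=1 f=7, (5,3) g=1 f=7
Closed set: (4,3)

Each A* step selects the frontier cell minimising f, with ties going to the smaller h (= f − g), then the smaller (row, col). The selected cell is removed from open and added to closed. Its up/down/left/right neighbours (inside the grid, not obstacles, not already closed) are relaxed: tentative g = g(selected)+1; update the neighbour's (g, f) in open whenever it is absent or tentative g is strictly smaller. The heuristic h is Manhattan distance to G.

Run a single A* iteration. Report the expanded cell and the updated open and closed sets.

step 1: expand (3,3) (f=5, h=4) → closed; open now [(2,3) g=2 f=5, (3,2) g=2 f=5, (4,2) g=1 f=5, (4,4) g=1 f=7, (5,3) g=1 f=7]

expanded=(3,3); open=[(2,3) g=2 f=5, (3,2) g=2 f=5, (4,2) g=1 f=5, (4,4) g=1 f=7, (5,3) g=1 f=7]; closed=[(3,3), (4,3)]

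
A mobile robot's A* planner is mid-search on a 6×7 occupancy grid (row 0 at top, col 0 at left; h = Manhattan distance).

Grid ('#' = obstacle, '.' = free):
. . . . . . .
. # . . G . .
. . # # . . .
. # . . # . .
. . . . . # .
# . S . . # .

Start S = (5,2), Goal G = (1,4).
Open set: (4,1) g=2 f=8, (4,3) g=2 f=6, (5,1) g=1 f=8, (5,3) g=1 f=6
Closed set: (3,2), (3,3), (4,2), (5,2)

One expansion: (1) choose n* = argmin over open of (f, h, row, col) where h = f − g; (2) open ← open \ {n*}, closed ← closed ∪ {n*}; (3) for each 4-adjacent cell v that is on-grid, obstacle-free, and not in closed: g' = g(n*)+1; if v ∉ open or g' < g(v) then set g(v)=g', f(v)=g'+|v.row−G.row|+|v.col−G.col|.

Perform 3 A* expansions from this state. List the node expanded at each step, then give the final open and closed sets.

order=[(4,3) → (4,4) → (5,3)]; open=[(4,1) g=2 f=8, (5,1) g=1 f=8, (5,4) g=2 f=6]; closed=[(3,2), (3,3), (4,2), (4,3), (4,4), (5,2), (5,3)]

step 1: expand (4,3) (f=6, h=4) → closed; open now [(4,1) g=2 f=8, (4,4) g=3 f=6, (5,1) g=1 f=8, (5,3) g=1 f=6]
step 2: expand (4,4) (f=6, h=3) → closed; open now [(4,1) g=2 f=8, (5,1) g=1 f=8, (5,3) g=1 f=6, (5,4) g=4 f=8]
step 3: expand (5,3) (f=6, h=5) → closed; open now [(4,1) g=2 f=8, (5,1) g=1 f=8, (5,4) g=2 f=6]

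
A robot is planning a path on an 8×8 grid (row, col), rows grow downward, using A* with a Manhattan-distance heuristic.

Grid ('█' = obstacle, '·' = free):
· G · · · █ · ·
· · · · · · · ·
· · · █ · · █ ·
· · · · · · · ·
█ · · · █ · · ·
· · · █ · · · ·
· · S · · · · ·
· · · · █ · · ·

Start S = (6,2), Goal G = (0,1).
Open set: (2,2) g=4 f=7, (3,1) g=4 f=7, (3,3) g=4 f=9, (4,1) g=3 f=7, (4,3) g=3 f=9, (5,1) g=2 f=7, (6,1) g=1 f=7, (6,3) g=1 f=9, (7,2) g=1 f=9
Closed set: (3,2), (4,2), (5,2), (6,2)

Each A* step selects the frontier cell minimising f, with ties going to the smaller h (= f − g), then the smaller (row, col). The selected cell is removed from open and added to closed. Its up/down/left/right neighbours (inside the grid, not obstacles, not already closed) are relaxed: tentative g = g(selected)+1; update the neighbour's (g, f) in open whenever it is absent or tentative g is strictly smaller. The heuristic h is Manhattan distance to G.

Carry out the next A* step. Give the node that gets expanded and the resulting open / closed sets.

step 1: expand (2,2) (f=7, h=3) → closed; open now [(1,2) g=5 f=7, (2,1) g=5 f=7, (3,1) g=4 f=7, (3,3) g=4 f=9, (4,1) g=3 f=7, (4,3) g=3 f=9, (5,1) g=2 f=7, (6,1) g=1 f=7, (6,3) g=1 f=9, (7,2) g=1 f=9]

expanded=(2,2); open=[(1,2) g=5 f=7, (2,1) g=5 f=7, (3,1) g=4 f=7, (3,3) g=4 f=9, (4,1) g=3 f=7, (4,3) g=3 f=9, (5,1) g=2 f=7, (6,1) g=1 f=7, (6,3) g=1 f=9, (7,2) g=1 f=9]; closed=[(2,2), (3,2), (4,2), (5,2), (6,2)]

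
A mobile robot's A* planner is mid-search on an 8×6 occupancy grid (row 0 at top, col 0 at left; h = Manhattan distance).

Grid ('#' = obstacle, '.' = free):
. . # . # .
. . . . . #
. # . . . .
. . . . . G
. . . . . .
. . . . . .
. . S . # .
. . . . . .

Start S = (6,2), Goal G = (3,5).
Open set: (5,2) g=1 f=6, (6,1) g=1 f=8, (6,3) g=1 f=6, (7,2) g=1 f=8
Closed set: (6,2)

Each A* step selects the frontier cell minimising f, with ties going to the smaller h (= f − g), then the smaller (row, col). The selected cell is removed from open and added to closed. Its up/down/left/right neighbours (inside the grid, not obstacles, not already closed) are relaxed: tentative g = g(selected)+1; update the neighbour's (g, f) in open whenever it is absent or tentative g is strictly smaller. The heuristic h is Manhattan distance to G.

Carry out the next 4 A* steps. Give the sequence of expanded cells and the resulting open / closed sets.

step 1: expand (5,2) (f=6, h=5) → closed; open now [(4,2) g=2 f=6, (5,1) g=2 f=8, (5,3) g=2 f=6, (6,1) g=1 f=8, (6,3) g=1 f=6, (7,2) g=1 f=8]
step 2: expand (4,2) (f=6, h=4) → closed; open now [(3,2) g=3 f=6, (4,1) g=3 f=8, (4,3) g=3 f=6, (5,1) g=2 f=8, (5,3) g=2 f=6, (6,1) g=1 f=8, (6,3) g=1 f=6, (7,2) g=1 f=8]
step 3: expand (3,2) (f=6, h=3) → closed; open now [(2,2) g=4 f=8, (3,1) g=4 f=8, (3,3) g=4 f=6, (4,1) g=3 f=8, (4,3) g=3 f=6, (5,1) g=2 f=8, (5,3) g=2 f=6, (6,1) g=1 f=8, (6,3) g=1 f=6, (7,2) g=1 f=8]
step 4: expand (3,3) (f=6, h=2) → closed; open now [(2,2) g=4 f=8, (2,3) g=5 f=8, (3,1) g=4 f=8, (3,4) g=5 f=6, (4,1) g=3 f=8, (4,3) g=3 f=6, (5,1) g=2 f=8, (5,3) g=2 f=6, (6,1) g=1 f=8, (6,3) g=1 f=6, (7,2) g=1 f=8]

order=[(5,2) → (4,2) → (3,2) → (3,3)]; open=[(2,2) g=4 f=8, (2,3) g=5 f=8, (3,1) g=4 f=8, (3,4) g=5 f=6, (4,1) g=3 f=8, (4,3) g=3 f=6, (5,1) g=2 f=8, (5,3) g=2 f=6, (6,1) g=1 f=8, (6,3) g=1 f=6, (7,2) g=1 f=8]; closed=[(3,2), (3,3), (4,2), (5,2), (6,2)]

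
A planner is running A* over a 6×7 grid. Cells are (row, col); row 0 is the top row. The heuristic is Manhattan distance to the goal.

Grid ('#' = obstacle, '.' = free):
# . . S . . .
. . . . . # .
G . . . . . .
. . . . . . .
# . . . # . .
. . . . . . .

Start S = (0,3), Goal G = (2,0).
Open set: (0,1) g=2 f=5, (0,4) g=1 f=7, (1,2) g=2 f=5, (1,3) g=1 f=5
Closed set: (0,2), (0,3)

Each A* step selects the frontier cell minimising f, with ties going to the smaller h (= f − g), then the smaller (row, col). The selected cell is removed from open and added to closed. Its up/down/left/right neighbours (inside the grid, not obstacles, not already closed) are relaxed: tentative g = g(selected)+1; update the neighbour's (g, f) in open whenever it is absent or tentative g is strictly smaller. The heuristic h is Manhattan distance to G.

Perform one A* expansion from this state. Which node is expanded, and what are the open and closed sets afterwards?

expanded=(0,1); open=[(0,4) g=1 f=7, (1,1) g=3 f=5, (1,2) g=2 f=5, (1,3) g=1 f=5]; closed=[(0,1), (0,2), (0,3)]

step 1: expand (0,1) (f=5, h=3) → closed; open now [(0,4) g=1 f=7, (1,1) g=3 f=5, (1,2) g=2 f=5, (1,3) g=1 f=5]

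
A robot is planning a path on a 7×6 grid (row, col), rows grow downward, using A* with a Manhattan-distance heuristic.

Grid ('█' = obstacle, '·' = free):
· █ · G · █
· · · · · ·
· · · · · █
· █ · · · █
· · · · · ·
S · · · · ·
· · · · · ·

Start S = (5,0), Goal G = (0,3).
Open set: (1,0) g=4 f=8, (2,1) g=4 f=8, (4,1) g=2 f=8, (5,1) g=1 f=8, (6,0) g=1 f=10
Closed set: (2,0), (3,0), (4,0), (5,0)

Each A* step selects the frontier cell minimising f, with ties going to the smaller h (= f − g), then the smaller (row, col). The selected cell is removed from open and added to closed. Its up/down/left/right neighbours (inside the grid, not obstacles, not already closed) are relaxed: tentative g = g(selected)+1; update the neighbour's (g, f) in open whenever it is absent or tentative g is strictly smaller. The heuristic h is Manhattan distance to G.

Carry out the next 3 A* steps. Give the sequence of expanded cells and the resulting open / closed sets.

order=[(1,0) → (0,0) → (1,1)]; open=[(1,2) g=6 f=8, (2,1) g=4 f=8, (4,1) g=2 f=8, (5,1) g=1 f=8, (6,0) g=1 f=10]; closed=[(0,0), (1,0), (1,1), (2,0), (3,0), (4,0), (5,0)]

step 1: expand (1,0) (f=8, h=4) → closed; open now [(0,0) g=5 f=8, (1,1) g=5 f=8, (2,1) g=4 f=8, (4,1) g=2 f=8, (5,1) g=1 f=8, (6,0) g=1 f=10]
step 2: expand (0,0) (f=8, h=3) → closed; open now [(1,1) g=5 f=8, (2,1) g=4 f=8, (4,1) g=2 f=8, (5,1) g=1 f=8, (6,0) g=1 f=10]
step 3: expand (1,1) (f=8, h=3) → closed; open now [(1,2) g=6 f=8, (2,1) g=4 f=8, (4,1) g=2 f=8, (5,1) g=1 f=8, (6,0) g=1 f=10]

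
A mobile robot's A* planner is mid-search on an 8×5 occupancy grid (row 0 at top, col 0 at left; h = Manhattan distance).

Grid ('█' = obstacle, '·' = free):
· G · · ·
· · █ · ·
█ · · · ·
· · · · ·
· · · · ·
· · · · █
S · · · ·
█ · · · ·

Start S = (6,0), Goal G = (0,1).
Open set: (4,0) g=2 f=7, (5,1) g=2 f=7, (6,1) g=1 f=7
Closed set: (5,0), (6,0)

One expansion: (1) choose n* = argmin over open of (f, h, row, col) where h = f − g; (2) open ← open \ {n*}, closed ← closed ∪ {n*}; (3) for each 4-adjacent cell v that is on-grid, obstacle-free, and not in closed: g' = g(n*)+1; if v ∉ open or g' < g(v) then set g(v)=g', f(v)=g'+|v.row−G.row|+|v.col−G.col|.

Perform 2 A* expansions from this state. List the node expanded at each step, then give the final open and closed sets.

step 1: expand (4,0) (f=7, h=5) → closed; open now [(3,0) g=3 f=7, (4,1) g=3 f=7, (5,1) g=2 f=7, (6,1) g=1 f=7]
step 2: expand (3,0) (f=7, h=4) → closed; open now [(3,1) g=4 f=7, (4,1) g=3 f=7, (5,1) g=2 f=7, (6,1) g=1 f=7]

order=[(4,0) → (3,0)]; open=[(3,1) g=4 f=7, (4,1) g=3 f=7, (5,1) g=2 f=7, (6,1) g=1 f=7]; closed=[(3,0), (4,0), (5,0), (6,0)]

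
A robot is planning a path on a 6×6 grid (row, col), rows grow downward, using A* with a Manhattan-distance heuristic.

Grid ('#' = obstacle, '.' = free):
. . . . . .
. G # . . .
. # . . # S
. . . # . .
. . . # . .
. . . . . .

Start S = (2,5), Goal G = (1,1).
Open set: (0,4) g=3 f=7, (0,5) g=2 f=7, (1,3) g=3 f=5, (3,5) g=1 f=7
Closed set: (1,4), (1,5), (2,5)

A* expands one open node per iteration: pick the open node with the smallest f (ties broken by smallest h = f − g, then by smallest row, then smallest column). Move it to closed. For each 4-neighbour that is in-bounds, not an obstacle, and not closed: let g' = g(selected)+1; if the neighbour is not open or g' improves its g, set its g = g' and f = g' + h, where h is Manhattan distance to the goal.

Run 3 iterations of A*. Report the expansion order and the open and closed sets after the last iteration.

order=[(1,3) → (0,3) → (0,2)]; open=[(0,1) g=6 f=7, (0,4) g=3 f=7, (0,5) g=2 f=7, (2,3) g=4 f=7, (3,5) g=1 f=7]; closed=[(0,2), (0,3), (1,3), (1,4), (1,5), (2,5)]

step 1: expand (1,3) (f=5, h=2) → closed; open now [(0,3) g=4 f=7, (0,4) g=3 f=7, (0,5) g=2 f=7, (2,3) g=4 f=7, (3,5) g=1 f=7]
step 2: expand (0,3) (f=7, h=3) → closed; open now [(0,2) g=5 f=7, (0,4) g=3 f=7, (0,5) g=2 f=7, (2,3) g=4 f=7, (3,5) g=1 f=7]
step 3: expand (0,2) (f=7, h=2) → closed; open now [(0,1) g=6 f=7, (0,4) g=3 f=7, (0,5) g=2 f=7, (2,3) g=4 f=7, (3,5) g=1 f=7]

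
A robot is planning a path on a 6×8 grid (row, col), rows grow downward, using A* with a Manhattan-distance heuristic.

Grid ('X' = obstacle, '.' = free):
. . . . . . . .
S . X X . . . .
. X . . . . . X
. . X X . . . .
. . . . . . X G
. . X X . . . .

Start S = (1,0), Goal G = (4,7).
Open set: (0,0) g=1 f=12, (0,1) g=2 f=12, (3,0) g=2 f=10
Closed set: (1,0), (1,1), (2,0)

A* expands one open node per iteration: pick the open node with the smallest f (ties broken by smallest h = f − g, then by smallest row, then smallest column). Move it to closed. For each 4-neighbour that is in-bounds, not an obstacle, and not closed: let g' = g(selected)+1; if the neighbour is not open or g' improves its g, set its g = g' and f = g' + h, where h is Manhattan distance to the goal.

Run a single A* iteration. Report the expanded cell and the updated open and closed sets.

step 1: expand (3,0) (f=10, h=8) → closed; open now [(0,0) g=1 f=12, (0,1) g=2 f=12, (3,1) g=3 f=10, (4,0) g=3 f=10]

expanded=(3,0); open=[(0,0) g=1 f=12, (0,1) g=2 f=12, (3,1) g=3 f=10, (4,0) g=3 f=10]; closed=[(1,0), (1,1), (2,0), (3,0)]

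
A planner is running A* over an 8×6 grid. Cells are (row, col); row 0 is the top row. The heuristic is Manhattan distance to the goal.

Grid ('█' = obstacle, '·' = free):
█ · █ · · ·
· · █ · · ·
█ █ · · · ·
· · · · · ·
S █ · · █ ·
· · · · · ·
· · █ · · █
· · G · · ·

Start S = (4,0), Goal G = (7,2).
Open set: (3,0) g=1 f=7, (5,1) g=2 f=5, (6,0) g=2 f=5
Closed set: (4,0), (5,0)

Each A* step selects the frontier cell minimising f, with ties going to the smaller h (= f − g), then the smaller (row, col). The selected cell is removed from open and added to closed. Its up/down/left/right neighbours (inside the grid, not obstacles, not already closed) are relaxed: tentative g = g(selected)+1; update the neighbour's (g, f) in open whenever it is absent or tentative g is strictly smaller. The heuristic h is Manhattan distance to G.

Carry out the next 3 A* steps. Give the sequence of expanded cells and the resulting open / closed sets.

order=[(5,1) → (5,2) → (6,1)]; open=[(3,0) g=1 f=7, (4,2) g=4 f=7, (5,3) g=4 f=7, (6,0) g=2 f=5, (7,1) g=4 f=5]; closed=[(4,0), (5,0), (5,1), (5,2), (6,1)]

step 1: expand (5,1) (f=5, h=3) → closed; open now [(3,0) g=1 f=7, (5,2) g=3 f=5, (6,0) g=2 f=5, (6,1) g=3 f=5]
step 2: expand (5,2) (f=5, h=2) → closed; open now [(3,0) g=1 f=7, (4,2) g=4 f=7, (5,3) g=4 f=7, (6,0) g=2 f=5, (6,1) g=3 f=5]
step 3: expand (6,1) (f=5, h=2) → closed; open now [(3,0) g=1 f=7, (4,2) g=4 f=7, (5,3) g=4 f=7, (6,0) g=2 f=5, (7,1) g=4 f=5]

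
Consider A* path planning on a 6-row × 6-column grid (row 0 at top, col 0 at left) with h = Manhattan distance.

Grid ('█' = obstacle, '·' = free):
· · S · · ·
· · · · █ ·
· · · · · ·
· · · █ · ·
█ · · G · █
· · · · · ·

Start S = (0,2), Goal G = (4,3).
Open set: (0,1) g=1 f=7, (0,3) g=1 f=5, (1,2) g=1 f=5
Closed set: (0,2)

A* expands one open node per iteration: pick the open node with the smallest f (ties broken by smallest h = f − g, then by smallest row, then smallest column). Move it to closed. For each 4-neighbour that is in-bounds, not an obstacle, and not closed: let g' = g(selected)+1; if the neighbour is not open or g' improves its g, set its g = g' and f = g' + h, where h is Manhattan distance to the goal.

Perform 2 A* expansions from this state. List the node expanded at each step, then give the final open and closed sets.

order=[(0,3) → (1,3)]; open=[(0,1) g=1 f=7, (0,4) g=2 f=7, (1,2) g=1 f=5, (2,3) g=3 f=5]; closed=[(0,2), (0,3), (1,3)]

step 1: expand (0,3) (f=5, h=4) → closed; open now [(0,1) g=1 f=7, (0,4) g=2 f=7, (1,2) g=1 f=5, (1,3) g=2 f=5]
step 2: expand (1,3) (f=5, h=3) → closed; open now [(0,1) g=1 f=7, (0,4) g=2 f=7, (1,2) g=1 f=5, (2,3) g=3 f=5]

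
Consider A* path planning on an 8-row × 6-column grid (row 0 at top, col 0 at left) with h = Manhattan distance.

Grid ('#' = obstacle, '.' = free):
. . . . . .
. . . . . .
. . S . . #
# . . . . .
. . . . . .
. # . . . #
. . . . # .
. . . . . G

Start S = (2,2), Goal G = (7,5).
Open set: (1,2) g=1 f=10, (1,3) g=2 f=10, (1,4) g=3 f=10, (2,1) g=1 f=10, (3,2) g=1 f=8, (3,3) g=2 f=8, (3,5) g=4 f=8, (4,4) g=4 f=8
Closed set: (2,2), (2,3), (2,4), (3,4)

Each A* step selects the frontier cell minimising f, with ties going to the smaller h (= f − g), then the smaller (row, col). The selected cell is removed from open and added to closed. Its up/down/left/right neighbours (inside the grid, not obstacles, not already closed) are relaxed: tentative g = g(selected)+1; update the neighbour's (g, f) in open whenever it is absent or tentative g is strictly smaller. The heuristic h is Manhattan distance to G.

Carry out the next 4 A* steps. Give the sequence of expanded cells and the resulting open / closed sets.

step 1: expand (3,5) (f=8, h=4) → closed; open now [(1,2) g=1 f=10, (1,3) g=2 f=10, (1,4) g=3 f=10, (2,1) g=1 f=10, (3,2) g=1 f=8, (3,3) g=2 f=8, (4,4) g=4 f=8, (4,5) g=5 f=8]
step 2: expand (4,5) (f=8, h=3) → closed; open now [(1,2) g=1 f=10, (1,3) g=2 f=10, (1,4) g=3 f=10, (2,1) g=1 f=10, (3,2) g=1 f=8, (3,3) g=2 f=8, (4,4) g=4 f=8]
step 3: expand (4,4) (f=8, h=4) → closed; open now [(1,2) g=1 f=10, (1,3) g=2 f=10, (1,4) g=3 f=10, (2,1) g=1 f=10, (3,2) g=1 f=8, (3,3) g=2 f=8, (4,3) g=5 f=10, (5,4) g=5 f=8]
step 4: expand (5,4) (f=8, h=3) → closed; open now [(1,2) g=1 f=10, (1,3) g=2 f=10, (1,4) g=3 f=10, (2,1) g=1 f=10, (3,2) g=1 f=8, (3,3) g=2 f=8, (4,3) g=5 f=10, (5,3) g=6 f=10]

order=[(3,5) → (4,5) → (4,4) → (5,4)]; open=[(1,2) g=1 f=10, (1,3) g=2 f=10, (1,4) g=3 f=10, (2,1) g=1 f=10, (3,2) g=1 f=8, (3,3) g=2 f=8, (4,3) g=5 f=10, (5,3) g=6 f=10]; closed=[(2,2), (2,3), (2,4), (3,4), (3,5), (4,4), (4,5), (5,4)]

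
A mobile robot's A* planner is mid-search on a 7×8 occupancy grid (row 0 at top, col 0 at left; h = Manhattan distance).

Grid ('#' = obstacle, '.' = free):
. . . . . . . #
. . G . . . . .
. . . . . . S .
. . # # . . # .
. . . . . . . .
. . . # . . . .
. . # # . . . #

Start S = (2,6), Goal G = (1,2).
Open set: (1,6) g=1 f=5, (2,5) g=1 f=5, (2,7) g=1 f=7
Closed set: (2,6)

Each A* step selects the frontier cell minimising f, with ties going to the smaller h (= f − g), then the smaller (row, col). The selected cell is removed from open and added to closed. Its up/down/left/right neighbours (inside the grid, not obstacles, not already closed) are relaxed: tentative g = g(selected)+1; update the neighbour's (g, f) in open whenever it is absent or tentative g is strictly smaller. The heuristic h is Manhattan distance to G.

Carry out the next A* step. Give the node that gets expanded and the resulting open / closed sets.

expanded=(1,6); open=[(0,6) g=2 f=7, (1,5) g=2 f=5, (1,7) g=2 f=7, (2,5) g=1 f=5, (2,7) g=1 f=7]; closed=[(1,6), (2,6)]

step 1: expand (1,6) (f=5, h=4) → closed; open now [(0,6) g=2 f=7, (1,5) g=2 f=5, (1,7) g=2 f=7, (2,5) g=1 f=5, (2,7) g=1 f=7]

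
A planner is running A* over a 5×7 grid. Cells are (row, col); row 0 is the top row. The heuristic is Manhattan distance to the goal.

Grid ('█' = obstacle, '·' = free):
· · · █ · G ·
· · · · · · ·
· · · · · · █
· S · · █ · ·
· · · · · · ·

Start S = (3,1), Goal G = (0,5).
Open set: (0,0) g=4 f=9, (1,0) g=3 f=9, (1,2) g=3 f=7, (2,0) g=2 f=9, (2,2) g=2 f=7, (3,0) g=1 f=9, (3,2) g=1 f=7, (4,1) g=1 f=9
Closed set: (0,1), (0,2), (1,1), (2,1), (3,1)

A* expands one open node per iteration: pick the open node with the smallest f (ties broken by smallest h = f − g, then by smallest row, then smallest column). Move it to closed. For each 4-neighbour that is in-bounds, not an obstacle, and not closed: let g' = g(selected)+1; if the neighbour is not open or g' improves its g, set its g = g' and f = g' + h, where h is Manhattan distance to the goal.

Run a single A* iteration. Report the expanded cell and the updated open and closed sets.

expanded=(1,2); open=[(0,0) g=4 f=9, (1,0) g=3 f=9, (1,3) g=4 f=7, (2,0) g=2 f=9, (2,2) g=2 f=7, (3,0) g=1 f=9, (3,2) g=1 f=7, (4,1) g=1 f=9]; closed=[(0,1), (0,2), (1,1), (1,2), (2,1), (3,1)]

step 1: expand (1,2) (f=7, h=4) → closed; open now [(0,0) g=4 f=9, (1,0) g=3 f=9, (1,3) g=4 f=7, (2,0) g=2 f=9, (2,2) g=2 f=7, (3,0) g=1 f=9, (3,2) g=1 f=7, (4,1) g=1 f=9]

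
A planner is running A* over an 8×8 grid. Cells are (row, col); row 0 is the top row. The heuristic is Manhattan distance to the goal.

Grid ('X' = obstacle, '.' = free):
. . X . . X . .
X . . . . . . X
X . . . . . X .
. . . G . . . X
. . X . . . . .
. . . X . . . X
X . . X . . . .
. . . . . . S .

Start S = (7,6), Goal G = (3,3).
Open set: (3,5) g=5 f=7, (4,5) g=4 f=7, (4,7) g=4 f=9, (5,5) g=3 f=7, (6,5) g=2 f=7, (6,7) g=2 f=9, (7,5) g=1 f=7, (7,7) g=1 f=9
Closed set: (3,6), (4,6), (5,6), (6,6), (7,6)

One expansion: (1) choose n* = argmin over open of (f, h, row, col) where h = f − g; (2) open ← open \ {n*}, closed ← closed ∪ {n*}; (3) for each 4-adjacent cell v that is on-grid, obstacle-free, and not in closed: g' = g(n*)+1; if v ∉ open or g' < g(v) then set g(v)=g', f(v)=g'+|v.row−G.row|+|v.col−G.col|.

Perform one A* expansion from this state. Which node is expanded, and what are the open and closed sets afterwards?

expanded=(3,5); open=[(2,5) g=6 f=9, (3,4) g=6 f=7, (4,5) g=4 f=7, (4,7) g=4 f=9, (5,5) g=3 f=7, (6,5) g=2 f=7, (6,7) g=2 f=9, (7,5) g=1 f=7, (7,7) g=1 f=9]; closed=[(3,5), (3,6), (4,6), (5,6), (6,6), (7,6)]

step 1: expand (3,5) (f=7, h=2) → closed; open now [(2,5) g=6 f=9, (3,4) g=6 f=7, (4,5) g=4 f=7, (4,7) g=4 f=9, (5,5) g=3 f=7, (6,5) g=2 f=7, (6,7) g=2 f=9, (7,5) g=1 f=7, (7,7) g=1 f=9]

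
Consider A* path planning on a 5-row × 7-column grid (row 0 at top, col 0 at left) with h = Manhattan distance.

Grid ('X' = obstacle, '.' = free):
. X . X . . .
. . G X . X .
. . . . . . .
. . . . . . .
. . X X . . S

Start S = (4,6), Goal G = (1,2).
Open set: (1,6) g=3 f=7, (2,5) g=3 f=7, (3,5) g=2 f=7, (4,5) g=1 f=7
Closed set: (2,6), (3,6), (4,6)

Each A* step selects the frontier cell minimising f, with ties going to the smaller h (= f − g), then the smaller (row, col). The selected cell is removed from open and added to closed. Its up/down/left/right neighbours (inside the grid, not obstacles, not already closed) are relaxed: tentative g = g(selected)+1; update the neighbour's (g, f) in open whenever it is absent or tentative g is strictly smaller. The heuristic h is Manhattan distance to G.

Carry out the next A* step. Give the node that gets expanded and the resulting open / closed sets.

expanded=(1,6); open=[(0,6) g=4 f=9, (2,5) g=3 f=7, (3,5) g=2 f=7, (4,5) g=1 f=7]; closed=[(1,6), (2,6), (3,6), (4,6)]

step 1: expand (1,6) (f=7, h=4) → closed; open now [(0,6) g=4 f=9, (2,5) g=3 f=7, (3,5) g=2 f=7, (4,5) g=1 f=7]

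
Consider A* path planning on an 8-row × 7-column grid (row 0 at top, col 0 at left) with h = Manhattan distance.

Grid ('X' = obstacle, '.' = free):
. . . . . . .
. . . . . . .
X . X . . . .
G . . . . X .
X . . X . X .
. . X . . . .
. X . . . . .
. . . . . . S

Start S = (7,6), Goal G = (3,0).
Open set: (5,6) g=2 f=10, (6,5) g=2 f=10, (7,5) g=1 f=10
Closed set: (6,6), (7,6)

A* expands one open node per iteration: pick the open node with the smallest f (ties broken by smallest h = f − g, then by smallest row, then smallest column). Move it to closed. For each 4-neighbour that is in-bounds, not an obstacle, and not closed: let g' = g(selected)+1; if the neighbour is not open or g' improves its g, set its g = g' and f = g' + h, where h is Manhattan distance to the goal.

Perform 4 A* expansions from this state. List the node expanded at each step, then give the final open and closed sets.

step 1: expand (5,6) (f=10, h=8) → closed; open now [(4,6) g=3 f=10, (5,5) g=3 f=10, (6,5) g=2 f=10, (7,5) g=1 f=10]
step 2: expand (4,6) (f=10, h=7) → closed; open now [(3,6) g=4 f=10, (5,5) g=3 f=10, (6,5) g=2 f=10, (7,5) g=1 f=10]
step 3: expand (3,6) (f=10, h=6) → closed; open now [(2,6) g=5 f=12, (5,5) g=3 f=10, (6,5) g=2 f=10, (7,5) g=1 f=10]
step 4: expand (5,5) (f=10, h=7) → closed; open now [(2,6) g=5 f=12, (5,4) g=4 f=10, (6,5) g=2 f=10, (7,5) g=1 f=10]

order=[(5,6) → (4,6) → (3,6) → (5,5)]; open=[(2,6) g=5 f=12, (5,4) g=4 f=10, (6,5) g=2 f=10, (7,5) g=1 f=10]; closed=[(3,6), (4,6), (5,5), (5,6), (6,6), (7,6)]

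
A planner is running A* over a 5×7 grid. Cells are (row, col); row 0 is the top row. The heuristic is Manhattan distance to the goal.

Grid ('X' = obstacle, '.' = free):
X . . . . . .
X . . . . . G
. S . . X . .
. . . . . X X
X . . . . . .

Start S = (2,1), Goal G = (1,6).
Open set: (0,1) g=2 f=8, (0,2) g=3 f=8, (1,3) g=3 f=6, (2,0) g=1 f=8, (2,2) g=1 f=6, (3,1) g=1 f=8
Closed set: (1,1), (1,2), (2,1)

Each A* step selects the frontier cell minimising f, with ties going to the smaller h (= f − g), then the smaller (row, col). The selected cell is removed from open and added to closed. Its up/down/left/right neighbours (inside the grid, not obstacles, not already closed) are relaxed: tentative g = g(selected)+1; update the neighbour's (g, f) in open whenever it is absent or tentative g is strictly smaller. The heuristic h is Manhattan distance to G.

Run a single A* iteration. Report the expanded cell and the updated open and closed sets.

expanded=(1,3); open=[(0,1) g=2 f=8, (0,2) g=3 f=8, (0,3) g=4 f=8, (1,4) g=4 f=6, (2,0) g=1 f=8, (2,2) g=1 f=6, (2,3) g=4 f=8, (3,1) g=1 f=8]; closed=[(1,1), (1,2), (1,3), (2,1)]

step 1: expand (1,3) (f=6, h=3) → closed; open now [(0,1) g=2 f=8, (0,2) g=3 f=8, (0,3) g=4 f=8, (1,4) g=4 f=6, (2,0) g=1 f=8, (2,2) g=1 f=6, (2,3) g=4 f=8, (3,1) g=1 f=8]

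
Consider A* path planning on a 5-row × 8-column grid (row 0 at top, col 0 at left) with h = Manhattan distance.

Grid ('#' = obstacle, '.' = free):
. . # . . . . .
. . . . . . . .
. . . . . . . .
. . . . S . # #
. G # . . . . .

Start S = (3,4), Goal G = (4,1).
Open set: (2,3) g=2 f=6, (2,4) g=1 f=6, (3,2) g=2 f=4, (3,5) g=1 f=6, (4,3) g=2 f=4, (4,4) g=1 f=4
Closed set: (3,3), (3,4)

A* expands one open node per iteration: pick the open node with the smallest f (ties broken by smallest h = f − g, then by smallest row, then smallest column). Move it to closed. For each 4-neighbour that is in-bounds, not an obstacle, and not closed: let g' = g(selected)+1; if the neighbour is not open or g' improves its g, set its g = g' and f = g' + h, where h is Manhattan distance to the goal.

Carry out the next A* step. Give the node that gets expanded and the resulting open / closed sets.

step 1: expand (3,2) (f=4, h=2) → closed; open now [(2,2) g=3 f=6, (2,3) g=2 f=6, (2,4) g=1 f=6, (3,1) g=3 f=4, (3,5) g=1 f=6, (4,3) g=2 f=4, (4,4) g=1 f=4]

expanded=(3,2); open=[(2,2) g=3 f=6, (2,3) g=2 f=6, (2,4) g=1 f=6, (3,1) g=3 f=4, (3,5) g=1 f=6, (4,3) g=2 f=4, (4,4) g=1 f=4]; closed=[(3,2), (3,3), (3,4)]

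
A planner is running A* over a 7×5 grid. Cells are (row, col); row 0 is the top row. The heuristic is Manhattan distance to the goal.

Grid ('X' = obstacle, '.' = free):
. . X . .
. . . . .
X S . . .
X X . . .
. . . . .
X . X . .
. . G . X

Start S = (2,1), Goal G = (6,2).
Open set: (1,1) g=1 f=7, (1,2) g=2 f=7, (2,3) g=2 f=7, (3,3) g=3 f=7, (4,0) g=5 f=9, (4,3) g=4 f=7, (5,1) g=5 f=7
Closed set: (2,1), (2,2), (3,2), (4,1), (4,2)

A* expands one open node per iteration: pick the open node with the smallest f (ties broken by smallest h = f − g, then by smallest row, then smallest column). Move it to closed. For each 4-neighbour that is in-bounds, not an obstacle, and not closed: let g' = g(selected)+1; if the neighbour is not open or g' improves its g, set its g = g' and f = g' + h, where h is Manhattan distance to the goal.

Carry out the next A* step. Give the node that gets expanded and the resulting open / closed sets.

expanded=(5,1); open=[(1,1) g=1 f=7, (1,2) g=2 f=7, (2,3) g=2 f=7, (3,3) g=3 f=7, (4,0) g=5 f=9, (4,3) g=4 f=7, (6,1) g=6 f=7]; closed=[(2,1), (2,2), (3,2), (4,1), (4,2), (5,1)]

step 1: expand (5,1) (f=7, h=2) → closed; open now [(1,1) g=1 f=7, (1,2) g=2 f=7, (2,3) g=2 f=7, (3,3) g=3 f=7, (4,0) g=5 f=9, (4,3) g=4 f=7, (6,1) g=6 f=7]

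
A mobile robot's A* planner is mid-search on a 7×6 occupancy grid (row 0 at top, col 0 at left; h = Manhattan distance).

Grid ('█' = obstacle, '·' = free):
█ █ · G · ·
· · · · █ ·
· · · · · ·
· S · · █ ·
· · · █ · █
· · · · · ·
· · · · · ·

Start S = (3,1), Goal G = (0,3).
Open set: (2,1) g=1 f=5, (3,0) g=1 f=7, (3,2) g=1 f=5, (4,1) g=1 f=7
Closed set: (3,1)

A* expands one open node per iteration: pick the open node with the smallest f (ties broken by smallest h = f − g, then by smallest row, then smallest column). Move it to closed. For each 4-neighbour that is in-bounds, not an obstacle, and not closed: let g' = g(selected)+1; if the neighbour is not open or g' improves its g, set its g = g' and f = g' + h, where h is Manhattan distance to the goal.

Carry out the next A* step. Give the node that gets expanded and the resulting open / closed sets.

expanded=(2,1); open=[(1,1) g=2 f=5, (2,0) g=2 f=7, (2,2) g=2 f=5, (3,0) g=1 f=7, (3,2) g=1 f=5, (4,1) g=1 f=7]; closed=[(2,1), (3,1)]

step 1: expand (2,1) (f=5, h=4) → closed; open now [(1,1) g=2 f=5, (2,0) g=2 f=7, (2,2) g=2 f=5, (3,0) g=1 f=7, (3,2) g=1 f=5, (4,1) g=1 f=7]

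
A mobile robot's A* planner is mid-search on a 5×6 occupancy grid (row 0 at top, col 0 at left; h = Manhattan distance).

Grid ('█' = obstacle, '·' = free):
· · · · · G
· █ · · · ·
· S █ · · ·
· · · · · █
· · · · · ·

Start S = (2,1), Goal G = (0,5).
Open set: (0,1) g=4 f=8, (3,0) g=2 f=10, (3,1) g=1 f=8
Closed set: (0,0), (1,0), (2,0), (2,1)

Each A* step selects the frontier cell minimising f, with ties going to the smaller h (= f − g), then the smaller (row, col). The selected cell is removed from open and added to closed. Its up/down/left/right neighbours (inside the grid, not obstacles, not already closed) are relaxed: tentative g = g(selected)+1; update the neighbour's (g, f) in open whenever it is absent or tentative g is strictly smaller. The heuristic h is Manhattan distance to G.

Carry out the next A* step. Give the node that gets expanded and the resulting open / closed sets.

step 1: expand (0,1) (f=8, h=4) → closed; open now [(0,2) g=5 f=8, (3,0) g=2 f=10, (3,1) g=1 f=8]

expanded=(0,1); open=[(0,2) g=5 f=8, (3,0) g=2 f=10, (3,1) g=1 f=8]; closed=[(0,0), (0,1), (1,0), (2,0), (2,1)]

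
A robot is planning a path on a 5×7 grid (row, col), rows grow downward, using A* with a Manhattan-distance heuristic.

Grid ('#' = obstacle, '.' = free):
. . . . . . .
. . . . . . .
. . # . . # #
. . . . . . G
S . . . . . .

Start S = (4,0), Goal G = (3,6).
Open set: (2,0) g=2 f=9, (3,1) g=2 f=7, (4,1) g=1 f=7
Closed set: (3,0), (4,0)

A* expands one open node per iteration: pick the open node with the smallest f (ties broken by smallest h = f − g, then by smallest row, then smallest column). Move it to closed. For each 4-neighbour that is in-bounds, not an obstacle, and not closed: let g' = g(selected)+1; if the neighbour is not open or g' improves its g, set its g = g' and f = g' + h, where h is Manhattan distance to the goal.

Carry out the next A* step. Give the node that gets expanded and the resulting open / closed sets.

expanded=(3,1); open=[(2,0) g=2 f=9, (2,1) g=3 f=9, (3,2) g=3 f=7, (4,1) g=1 f=7]; closed=[(3,0), (3,1), (4,0)]

step 1: expand (3,1) (f=7, h=5) → closed; open now [(2,0) g=2 f=9, (2,1) g=3 f=9, (3,2) g=3 f=7, (4,1) g=1 f=7]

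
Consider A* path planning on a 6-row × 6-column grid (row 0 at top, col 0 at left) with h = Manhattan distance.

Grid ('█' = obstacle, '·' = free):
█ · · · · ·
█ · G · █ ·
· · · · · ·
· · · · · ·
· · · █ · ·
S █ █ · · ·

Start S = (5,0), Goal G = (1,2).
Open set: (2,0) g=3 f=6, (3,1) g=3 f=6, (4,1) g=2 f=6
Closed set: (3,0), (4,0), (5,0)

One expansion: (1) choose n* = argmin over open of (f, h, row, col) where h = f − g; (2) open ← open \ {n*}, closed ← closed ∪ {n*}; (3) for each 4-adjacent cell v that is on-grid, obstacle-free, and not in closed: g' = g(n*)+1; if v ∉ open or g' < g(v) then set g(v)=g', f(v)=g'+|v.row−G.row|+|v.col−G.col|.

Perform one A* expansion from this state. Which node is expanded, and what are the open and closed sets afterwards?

step 1: expand (2,0) (f=6, h=3) → closed; open now [(2,1) g=4 f=6, (3,1) g=3 f=6, (4,1) g=2 f=6]

expanded=(2,0); open=[(2,1) g=4 f=6, (3,1) g=3 f=6, (4,1) g=2 f=6]; closed=[(2,0), (3,0), (4,0), (5,0)]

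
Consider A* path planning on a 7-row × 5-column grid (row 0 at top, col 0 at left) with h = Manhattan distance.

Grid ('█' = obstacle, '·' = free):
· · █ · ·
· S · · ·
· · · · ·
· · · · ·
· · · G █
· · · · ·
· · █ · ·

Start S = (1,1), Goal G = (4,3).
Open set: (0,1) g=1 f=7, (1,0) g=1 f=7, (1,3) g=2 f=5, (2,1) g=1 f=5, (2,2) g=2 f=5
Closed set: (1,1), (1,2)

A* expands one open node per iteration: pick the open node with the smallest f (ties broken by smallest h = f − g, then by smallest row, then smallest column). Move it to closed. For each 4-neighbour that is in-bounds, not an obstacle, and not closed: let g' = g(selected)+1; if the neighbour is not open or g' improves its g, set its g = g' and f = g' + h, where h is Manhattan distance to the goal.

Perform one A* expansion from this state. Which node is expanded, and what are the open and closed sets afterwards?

step 1: expand (1,3) (f=5, h=3) → closed; open now [(0,1) g=1 f=7, (0,3) g=3 f=7, (1,0) g=1 f=7, (1,4) g=3 f=7, (2,1) g=1 f=5, (2,2) g=2 f=5, (2,3) g=3 f=5]

expanded=(1,3); open=[(0,1) g=1 f=7, (0,3) g=3 f=7, (1,0) g=1 f=7, (1,4) g=3 f=7, (2,1) g=1 f=5, (2,2) g=2 f=5, (2,3) g=3 f=5]; closed=[(1,1), (1,2), (1,3)]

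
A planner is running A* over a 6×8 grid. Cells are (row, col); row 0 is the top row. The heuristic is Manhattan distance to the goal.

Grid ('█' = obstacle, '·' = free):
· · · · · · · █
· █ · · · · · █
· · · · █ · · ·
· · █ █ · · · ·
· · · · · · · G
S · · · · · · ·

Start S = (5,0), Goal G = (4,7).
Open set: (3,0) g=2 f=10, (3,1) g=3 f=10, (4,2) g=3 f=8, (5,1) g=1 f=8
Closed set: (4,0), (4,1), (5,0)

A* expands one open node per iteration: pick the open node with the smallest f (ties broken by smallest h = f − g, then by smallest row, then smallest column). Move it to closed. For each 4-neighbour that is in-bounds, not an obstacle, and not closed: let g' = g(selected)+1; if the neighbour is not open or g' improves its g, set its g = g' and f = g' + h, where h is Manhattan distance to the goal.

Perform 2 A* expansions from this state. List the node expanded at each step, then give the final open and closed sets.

order=[(4,2) → (4,3)]; open=[(3,0) g=2 f=10, (3,1) g=3 f=10, (4,4) g=5 f=8, (5,1) g=1 f=8, (5,2) g=4 f=10, (5,3) g=5 f=10]; closed=[(4,0), (4,1), (4,2), (4,3), (5,0)]

step 1: expand (4,2) (f=8, h=5) → closed; open now [(3,0) g=2 f=10, (3,1) g=3 f=10, (4,3) g=4 f=8, (5,1) g=1 f=8, (5,2) g=4 f=10]
step 2: expand (4,3) (f=8, h=4) → closed; open now [(3,0) g=2 f=10, (3,1) g=3 f=10, (4,4) g=5 f=8, (5,1) g=1 f=8, (5,2) g=4 f=10, (5,3) g=5 f=10]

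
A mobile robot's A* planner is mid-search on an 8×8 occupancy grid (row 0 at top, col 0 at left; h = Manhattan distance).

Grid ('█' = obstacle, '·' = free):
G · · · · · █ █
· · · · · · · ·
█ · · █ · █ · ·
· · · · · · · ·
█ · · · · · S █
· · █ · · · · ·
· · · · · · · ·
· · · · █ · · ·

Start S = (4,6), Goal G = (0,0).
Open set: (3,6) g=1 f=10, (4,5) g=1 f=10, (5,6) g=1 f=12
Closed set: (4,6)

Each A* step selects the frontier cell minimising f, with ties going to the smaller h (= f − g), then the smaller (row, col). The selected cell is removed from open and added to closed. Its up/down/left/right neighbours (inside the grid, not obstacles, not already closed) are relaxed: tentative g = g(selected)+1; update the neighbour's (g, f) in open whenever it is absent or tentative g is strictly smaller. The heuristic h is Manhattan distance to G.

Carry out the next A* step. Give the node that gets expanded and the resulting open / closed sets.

step 1: expand (3,6) (f=10, h=9) → closed; open now [(2,6) g=2 f=10, (3,5) g=2 f=10, (3,7) g=2 f=12, (4,5) g=1 f=10, (5,6) g=1 f=12]

expanded=(3,6); open=[(2,6) g=2 f=10, (3,5) g=2 f=10, (3,7) g=2 f=12, (4,5) g=1 f=10, (5,6) g=1 f=12]; closed=[(3,6), (4,6)]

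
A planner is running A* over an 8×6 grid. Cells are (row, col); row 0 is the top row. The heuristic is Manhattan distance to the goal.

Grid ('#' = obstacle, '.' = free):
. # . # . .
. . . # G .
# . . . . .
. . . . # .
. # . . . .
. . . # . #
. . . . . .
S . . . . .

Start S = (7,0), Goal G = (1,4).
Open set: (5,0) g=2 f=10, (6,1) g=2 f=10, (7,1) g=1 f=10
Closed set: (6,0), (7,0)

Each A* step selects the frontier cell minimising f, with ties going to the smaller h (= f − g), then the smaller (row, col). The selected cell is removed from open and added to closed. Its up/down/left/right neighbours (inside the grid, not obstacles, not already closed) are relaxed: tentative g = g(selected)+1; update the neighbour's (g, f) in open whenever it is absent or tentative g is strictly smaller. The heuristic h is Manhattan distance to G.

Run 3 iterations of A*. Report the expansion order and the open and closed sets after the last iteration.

order=[(5,0) → (4,0) → (3,0)]; open=[(3,1) g=5 f=10, (5,1) g=3 f=10, (6,1) g=2 f=10, (7,1) g=1 f=10]; closed=[(3,0), (4,0), (5,0), (6,0), (7,0)]

step 1: expand (5,0) (f=10, h=8) → closed; open now [(4,0) g=3 f=10, (5,1) g=3 f=10, (6,1) g=2 f=10, (7,1) g=1 f=10]
step 2: expand (4,0) (f=10, h=7) → closed; open now [(3,0) g=4 f=10, (5,1) g=3 f=10, (6,1) g=2 f=10, (7,1) g=1 f=10]
step 3: expand (3,0) (f=10, h=6) → closed; open now [(3,1) g=5 f=10, (5,1) g=3 f=10, (6,1) g=2 f=10, (7,1) g=1 f=10]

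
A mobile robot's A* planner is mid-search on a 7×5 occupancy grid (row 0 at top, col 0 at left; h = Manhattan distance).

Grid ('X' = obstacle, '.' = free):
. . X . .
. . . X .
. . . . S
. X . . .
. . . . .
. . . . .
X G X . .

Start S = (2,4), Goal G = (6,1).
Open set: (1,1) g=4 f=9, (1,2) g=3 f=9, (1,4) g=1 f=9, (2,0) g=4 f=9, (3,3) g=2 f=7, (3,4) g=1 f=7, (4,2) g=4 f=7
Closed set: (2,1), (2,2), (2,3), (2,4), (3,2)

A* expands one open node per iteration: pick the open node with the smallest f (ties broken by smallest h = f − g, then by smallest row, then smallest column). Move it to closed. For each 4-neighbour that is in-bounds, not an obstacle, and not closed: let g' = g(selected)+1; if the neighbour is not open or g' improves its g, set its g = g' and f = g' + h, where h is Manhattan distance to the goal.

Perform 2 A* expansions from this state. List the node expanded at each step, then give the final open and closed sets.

order=[(4,2) → (4,1)]; open=[(1,1) g=4 f=9, (1,2) g=3 f=9, (1,4) g=1 f=9, (2,0) g=4 f=9, (3,3) g=2 f=7, (3,4) g=1 f=7, (4,0) g=6 f=9, (4,3) g=5 f=9, (5,1) g=6 f=7, (5,2) g=5 f=7]; closed=[(2,1), (2,2), (2,3), (2,4), (3,2), (4,1), (4,2)]

step 1: expand (4,2) (f=7, h=3) → closed; open now [(1,1) g=4 f=9, (1,2) g=3 f=9, (1,4) g=1 f=9, (2,0) g=4 f=9, (3,3) g=2 f=7, (3,4) g=1 f=7, (4,1) g=5 f=7, (4,3) g=5 f=9, (5,2) g=5 f=7]
step 2: expand (4,1) (f=7, h=2) → closed; open now [(1,1) g=4 f=9, (1,2) g=3 f=9, (1,4) g=1 f=9, (2,0) g=4 f=9, (3,3) g=2 f=7, (3,4) g=1 f=7, (4,0) g=6 f=9, (4,3) g=5 f=9, (5,1) g=6 f=7, (5,2) g=5 f=7]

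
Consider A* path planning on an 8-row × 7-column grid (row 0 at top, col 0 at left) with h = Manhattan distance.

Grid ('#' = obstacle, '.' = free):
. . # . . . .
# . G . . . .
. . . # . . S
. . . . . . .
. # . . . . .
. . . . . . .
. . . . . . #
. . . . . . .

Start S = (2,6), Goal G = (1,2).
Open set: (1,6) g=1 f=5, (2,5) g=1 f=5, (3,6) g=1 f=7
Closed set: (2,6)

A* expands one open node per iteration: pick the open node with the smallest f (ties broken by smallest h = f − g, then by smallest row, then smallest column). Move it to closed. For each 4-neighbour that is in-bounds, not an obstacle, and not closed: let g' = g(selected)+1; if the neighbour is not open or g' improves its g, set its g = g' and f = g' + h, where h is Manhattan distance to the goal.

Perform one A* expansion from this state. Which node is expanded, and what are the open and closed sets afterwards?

expanded=(1,6); open=[(0,6) g=2 f=7, (1,5) g=2 f=5, (2,5) g=1 f=5, (3,6) g=1 f=7]; closed=[(1,6), (2,6)]

step 1: expand (1,6) (f=5, h=4) → closed; open now [(0,6) g=2 f=7, (1,5) g=2 f=5, (2,5) g=1 f=5, (3,6) g=1 f=7]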